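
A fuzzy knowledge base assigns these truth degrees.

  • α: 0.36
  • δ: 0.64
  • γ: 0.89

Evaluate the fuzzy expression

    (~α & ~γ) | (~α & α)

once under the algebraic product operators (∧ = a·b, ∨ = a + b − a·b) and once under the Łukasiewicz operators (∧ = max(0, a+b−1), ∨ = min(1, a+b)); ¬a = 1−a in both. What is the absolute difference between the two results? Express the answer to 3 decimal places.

Under algebraic product:
  ~α = 1 − 0.3600 = 0.6400
  ~γ = 1 − 0.8900 = 0.1100
  ~α & ~γ = a·b on (0.6400, 0.1100) = 0.0704
  ~α = 1 − 0.3600 = 0.6400
  ~α & α = a·b on (0.6400, 0.3600) = 0.2304
  (~α & ~γ) | (~α & α) = a + b − a·b on (0.0704, 0.2304) = 0.2846
  → value = 0.2846
Under Łukasiewicz:
  ~α = 1 − 0.36 = 0.64
  ~γ = 1 − 0.89 = 0.11
  ~α & ~γ = max(0, a+b−1) on (0.64, 0.11) = 0.00
  ~α = 1 − 0.36 = 0.64
  ~α & α = max(0, a+b−1) on (0.64, 0.36) = 0.00
  (~α & ~γ) | (~α & α) = min(1, a+b) on (0.00, 0.00) = 0.00
  → value = 0.0000
|0.2846 − 0.0000| = 0.285

0.285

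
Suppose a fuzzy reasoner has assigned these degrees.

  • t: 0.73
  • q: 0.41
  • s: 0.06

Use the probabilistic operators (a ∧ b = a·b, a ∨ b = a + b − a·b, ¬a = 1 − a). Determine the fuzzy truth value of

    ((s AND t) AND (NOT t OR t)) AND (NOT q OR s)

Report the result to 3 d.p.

s AND t = a·b on (0.0600, 0.7300) = 0.0438
NOT t = 1 − 0.7300 = 0.2700
NOT t OR t = a + b − a·b on (0.2700, 0.7300) = 0.8029
(s AND t) AND (NOT t OR t) = a·b on (0.0438, 0.8029) = 0.0352
NOT q = 1 − 0.4100 = 0.5900
NOT q OR s = a + b − a·b on (0.5900, 0.0600) = 0.6146
((s AND t) AND (NOT t OR t)) AND (NOT q OR s) = a·b on (0.0352, 0.6146) = 0.0216

0.022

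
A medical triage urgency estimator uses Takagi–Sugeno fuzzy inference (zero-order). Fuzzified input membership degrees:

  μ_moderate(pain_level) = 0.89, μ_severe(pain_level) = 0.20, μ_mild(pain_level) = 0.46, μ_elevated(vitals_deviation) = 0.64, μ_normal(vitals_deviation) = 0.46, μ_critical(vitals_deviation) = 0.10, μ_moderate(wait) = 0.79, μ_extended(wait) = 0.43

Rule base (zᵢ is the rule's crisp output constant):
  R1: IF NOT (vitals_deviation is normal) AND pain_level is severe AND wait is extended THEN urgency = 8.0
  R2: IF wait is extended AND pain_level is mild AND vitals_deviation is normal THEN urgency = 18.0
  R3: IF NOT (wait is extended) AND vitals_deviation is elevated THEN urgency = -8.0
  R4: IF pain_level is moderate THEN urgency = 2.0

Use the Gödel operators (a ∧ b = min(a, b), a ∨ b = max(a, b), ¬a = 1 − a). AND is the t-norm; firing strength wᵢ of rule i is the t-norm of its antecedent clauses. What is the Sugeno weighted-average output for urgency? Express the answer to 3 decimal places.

R1 (z=8.0): ¬normal=1−0.46=0.54, severe=0.20, extended=0.43; AND[min(a, b)] → w = 0.20
R2 (z=18.0): extended=0.43, mild=0.46, normal=0.46; AND[min(a, b)] → w = 0.43
R3 (z=-8.0): ¬extended=1−0.43=0.57, elevated=0.64; AND[min(a, b)] → w = 0.57
R4 (z=2.0): moderate=0.89 → w = 0.89
Weighted average = (0.20·8.0 + 0.43·18.0 + 0.57·-8.0 + 0.89·2.0) / (0.20 + 0.43 + 0.57 + 0.89)
  = 6.5600 / 2.0900 = 3.139

3.139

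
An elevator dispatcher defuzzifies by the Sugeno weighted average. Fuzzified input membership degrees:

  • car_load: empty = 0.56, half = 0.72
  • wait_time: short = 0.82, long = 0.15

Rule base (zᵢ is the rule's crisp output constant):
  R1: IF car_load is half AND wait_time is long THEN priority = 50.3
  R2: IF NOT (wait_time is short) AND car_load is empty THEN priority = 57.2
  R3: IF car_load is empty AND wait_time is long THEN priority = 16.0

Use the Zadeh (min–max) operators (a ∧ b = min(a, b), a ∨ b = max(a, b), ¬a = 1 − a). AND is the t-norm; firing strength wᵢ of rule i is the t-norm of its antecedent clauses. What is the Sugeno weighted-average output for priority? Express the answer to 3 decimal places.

42.169

R1 (z=50.3): half=0.72, long=0.15; AND[min(a, b)] → w = 0.15
R2 (z=57.2): ¬short=1−0.82=0.18, empty=0.56; AND[min(a, b)] → w = 0.18
R3 (z=16.0): empty=0.56, long=0.15; AND[min(a, b)] → w = 0.15
Weighted average = (0.15·50.3 + 0.18·57.2 + 0.15·16.0) / (0.15 + 0.18 + 0.15)
  = 20.2410 / 0.4800 = 42.169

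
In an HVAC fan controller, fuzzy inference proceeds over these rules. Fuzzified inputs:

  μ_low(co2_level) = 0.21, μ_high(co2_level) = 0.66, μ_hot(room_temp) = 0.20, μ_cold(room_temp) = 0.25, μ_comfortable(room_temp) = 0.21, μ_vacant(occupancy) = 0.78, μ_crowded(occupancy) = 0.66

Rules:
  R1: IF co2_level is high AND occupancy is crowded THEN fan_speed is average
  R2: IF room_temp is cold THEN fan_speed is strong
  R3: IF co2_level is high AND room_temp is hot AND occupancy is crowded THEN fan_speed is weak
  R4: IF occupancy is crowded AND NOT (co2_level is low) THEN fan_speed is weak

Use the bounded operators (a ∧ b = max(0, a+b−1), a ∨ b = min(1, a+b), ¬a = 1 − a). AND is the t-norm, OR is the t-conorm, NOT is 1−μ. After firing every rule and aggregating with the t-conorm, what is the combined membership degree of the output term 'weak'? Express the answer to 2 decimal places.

R1: high=0.66, crowded=0.66; AND[max(0, a+b−1)] → w = 0.32
R2: cold=0.25 → w = 0.25
R3: high=0.66, hot=0.20, crowded=0.66; AND[max(0, a+b−1)] → w = 0.00
R4: crowded=0.66, ¬low=1−0.21=0.79; AND[max(0, a+b−1)] → w = 0.45
Rules with consequent 'weak': {R3, R4} → strengths 0.00, 0.45
Aggregate via t-conorm [min(1, a+b)]: 0.45

0.45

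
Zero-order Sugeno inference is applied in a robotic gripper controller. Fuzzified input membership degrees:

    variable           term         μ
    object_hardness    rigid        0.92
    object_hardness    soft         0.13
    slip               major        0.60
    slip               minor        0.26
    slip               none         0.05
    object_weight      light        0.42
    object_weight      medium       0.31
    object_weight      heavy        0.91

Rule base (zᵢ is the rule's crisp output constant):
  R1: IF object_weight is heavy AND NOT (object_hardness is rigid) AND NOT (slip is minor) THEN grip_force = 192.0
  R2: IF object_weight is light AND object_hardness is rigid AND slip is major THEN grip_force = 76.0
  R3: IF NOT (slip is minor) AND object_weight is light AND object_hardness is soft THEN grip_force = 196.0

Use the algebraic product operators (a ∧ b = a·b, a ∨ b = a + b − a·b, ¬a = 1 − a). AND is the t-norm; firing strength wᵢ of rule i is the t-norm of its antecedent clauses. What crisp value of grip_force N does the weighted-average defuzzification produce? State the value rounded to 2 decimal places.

110.03

R1 (z=192.0): heavy=0.91, ¬rigid=1−0.92=0.08, ¬minor=1−0.26=0.74; AND[a·b] → w = 0.0539
R2 (z=76.0): light=0.42, rigid=0.92, major=0.60; AND[a·b] → w = 0.2318
R3 (z=196.0): ¬minor=1−0.26=0.74, light=0.42, soft=0.13; AND[a·b] → w = 0.0404
Weighted average = (0.0539·192.0 + 0.2318·76.0 + 0.0404·196.0) / (0.0539 + 0.2318 + 0.0404)
  = 35.8824 / 0.3261 = 110.03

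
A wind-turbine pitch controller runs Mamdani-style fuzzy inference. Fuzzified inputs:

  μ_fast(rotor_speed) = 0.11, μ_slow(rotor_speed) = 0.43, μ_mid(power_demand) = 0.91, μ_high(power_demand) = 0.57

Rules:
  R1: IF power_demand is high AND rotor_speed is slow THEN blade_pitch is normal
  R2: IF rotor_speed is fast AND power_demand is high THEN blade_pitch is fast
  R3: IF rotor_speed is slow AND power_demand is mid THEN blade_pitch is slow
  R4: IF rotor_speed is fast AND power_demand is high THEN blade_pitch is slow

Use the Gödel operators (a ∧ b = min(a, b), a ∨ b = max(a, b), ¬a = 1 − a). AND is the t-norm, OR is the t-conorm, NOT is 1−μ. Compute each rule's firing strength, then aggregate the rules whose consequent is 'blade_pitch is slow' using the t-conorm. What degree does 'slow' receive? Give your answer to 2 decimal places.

R1: high=0.57, slow=0.43; AND[min(a, b)] → w = 0.43
R2: fast=0.11, high=0.57; AND[min(a, b)] → w = 0.11
R3: slow=0.43, mid=0.91; AND[min(a, b)] → w = 0.43
R4: fast=0.11, high=0.57; AND[min(a, b)] → w = 0.11
Rules with consequent 'slow': {R3, R4} → strengths 0.43, 0.11
Aggregate via t-conorm [max(a, b)]: 0.43

0.43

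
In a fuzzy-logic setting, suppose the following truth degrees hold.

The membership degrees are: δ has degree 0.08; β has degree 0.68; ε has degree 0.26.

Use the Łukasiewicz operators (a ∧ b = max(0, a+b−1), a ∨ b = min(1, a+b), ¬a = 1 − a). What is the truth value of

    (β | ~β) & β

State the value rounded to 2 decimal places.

~β = 1 − 0.68 = 0.32
β | ~β = min(1, a+b) on (0.68, 0.32) = 1.00
(β | ~β) & β = max(0, a+b−1) on (1.00, 0.68) = 0.68

0.68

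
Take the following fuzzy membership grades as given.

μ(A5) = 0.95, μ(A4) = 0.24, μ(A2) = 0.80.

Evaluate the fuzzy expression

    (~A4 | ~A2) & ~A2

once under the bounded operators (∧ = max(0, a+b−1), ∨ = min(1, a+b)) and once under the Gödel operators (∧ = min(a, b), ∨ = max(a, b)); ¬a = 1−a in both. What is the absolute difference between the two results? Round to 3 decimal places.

Under bounded:
  ~A4 = 1 − 0.24 = 0.76
  ~A2 = 1 − 0.80 = 0.20
  ~A4 | ~A2 = min(1, a+b) on (0.76, 0.20) = 0.96
  ~A2 = 1 − 0.80 = 0.20
  (~A4 | ~A2) & ~A2 = max(0, a+b−1) on (0.96, 0.20) = 0.16
  → value = 0.1600
Under Gödel:
  ~A4 = 1 − 0.24 = 0.76
  ~A2 = 1 − 0.80 = 0.20
  ~A4 | ~A2 = max(a, b) on (0.76, 0.20) = 0.76
  ~A2 = 1 − 0.80 = 0.20
  (~A4 | ~A2) & ~A2 = min(a, b) on (0.76, 0.20) = 0.20
  → value = 0.2000
|0.1600 − 0.2000| = 0.040

0.040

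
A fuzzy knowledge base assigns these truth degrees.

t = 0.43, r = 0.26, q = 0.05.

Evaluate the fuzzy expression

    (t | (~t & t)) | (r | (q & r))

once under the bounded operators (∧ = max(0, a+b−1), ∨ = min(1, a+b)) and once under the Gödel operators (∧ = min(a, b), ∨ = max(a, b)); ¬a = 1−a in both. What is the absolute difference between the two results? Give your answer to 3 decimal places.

0.260

Under bounded:
  ~t = 1 − 0.43 = 0.57
  ~t & t = max(0, a+b−1) on (0.57, 0.43) = 0.00
  t | (~t & t) = min(1, a+b) on (0.43, 0.00) = 0.43
  q & r = max(0, a+b−1) on (0.05, 0.26) = 0.00
  r | (q & r) = min(1, a+b) on (0.26, 0.00) = 0.26
  (t | (~t & t)) | (r | (q & r)) = min(1, a+b) on (0.43, 0.26) = 0.69
  → value = 0.6900
Under Gödel:
  ~t = 1 − 0.43 = 0.57
  ~t & t = min(a, b) on (0.57, 0.43) = 0.43
  t | (~t & t) = max(a, b) on (0.43, 0.43) = 0.43
  q & r = min(a, b) on (0.05, 0.26) = 0.05
  r | (q & r) = max(a, b) on (0.26, 0.05) = 0.26
  (t | (~t & t)) | (r | (q & r)) = max(a, b) on (0.43, 0.26) = 0.43
  → value = 0.4300
|0.6900 − 0.4300| = 0.260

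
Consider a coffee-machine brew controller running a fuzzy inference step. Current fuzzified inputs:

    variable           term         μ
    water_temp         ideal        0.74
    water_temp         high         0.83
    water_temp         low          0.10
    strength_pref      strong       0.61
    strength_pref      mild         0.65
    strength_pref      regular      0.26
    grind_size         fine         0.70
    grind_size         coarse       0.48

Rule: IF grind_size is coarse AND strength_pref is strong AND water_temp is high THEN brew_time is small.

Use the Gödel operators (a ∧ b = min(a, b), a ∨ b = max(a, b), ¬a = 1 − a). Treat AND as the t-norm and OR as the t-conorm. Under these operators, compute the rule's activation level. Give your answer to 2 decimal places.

0.48

firing strength: coarse=0.48, strong=0.61, high=0.83; AND[min(a, b)] → w = 0.48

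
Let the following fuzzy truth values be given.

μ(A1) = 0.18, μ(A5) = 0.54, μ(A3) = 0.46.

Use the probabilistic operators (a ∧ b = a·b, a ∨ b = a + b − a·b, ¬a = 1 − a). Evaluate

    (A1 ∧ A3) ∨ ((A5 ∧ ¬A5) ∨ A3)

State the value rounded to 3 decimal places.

A1 ∧ A3 = a·b on (0.1800, 0.4600) = 0.0828
¬A5 = 1 − 0.5400 = 0.4600
A5 ∧ ¬A5 = a·b on (0.5400, 0.4600) = 0.2484
(A5 ∧ ¬A5) ∨ A3 = a + b − a·b on (0.2484, 0.4600) = 0.5941
(A1 ∧ A3) ∨ ((A5 ∧ ¬A5) ∨ A3) = a + b − a·b on (0.0828, 0.5941) = 0.6277

0.628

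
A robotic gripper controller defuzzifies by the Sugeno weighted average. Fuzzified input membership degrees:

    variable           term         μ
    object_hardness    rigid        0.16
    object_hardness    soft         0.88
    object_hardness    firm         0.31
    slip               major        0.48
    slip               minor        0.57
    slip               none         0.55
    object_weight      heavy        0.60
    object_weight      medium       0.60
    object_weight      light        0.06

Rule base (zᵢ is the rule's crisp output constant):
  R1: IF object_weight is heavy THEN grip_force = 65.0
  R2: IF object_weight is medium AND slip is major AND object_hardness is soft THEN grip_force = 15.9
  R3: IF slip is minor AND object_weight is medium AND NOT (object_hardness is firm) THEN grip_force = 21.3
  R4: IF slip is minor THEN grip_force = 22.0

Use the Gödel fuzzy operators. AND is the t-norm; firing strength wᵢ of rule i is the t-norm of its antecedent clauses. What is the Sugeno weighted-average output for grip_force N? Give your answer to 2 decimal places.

32.12

R1 (z=65.0): heavy=0.60 → w = 0.60
R2 (z=15.9): medium=0.60, major=0.48, soft=0.88; AND[min(a, b)] → w = 0.48
R3 (z=21.3): minor=0.57, medium=0.60, ¬firm=1−0.31=0.69; AND[min(a, b)] → w = 0.57
R4 (z=22.0): minor=0.57 → w = 0.57
Weighted average = (0.60·65.0 + 0.48·15.9 + 0.57·21.3 + 0.57·22.0) / (0.60 + 0.48 + 0.57 + 0.57)
  = 71.3130 / 2.2200 = 32.12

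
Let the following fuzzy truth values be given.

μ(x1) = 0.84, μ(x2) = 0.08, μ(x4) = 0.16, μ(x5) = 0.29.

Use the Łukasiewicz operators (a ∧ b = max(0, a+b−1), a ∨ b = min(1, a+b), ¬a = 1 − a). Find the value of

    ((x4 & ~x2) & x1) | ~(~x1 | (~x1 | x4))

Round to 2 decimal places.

~x2 = 1 − 0.08 = 0.92
x4 & ~x2 = max(0, a+b−1) on (0.16, 0.92) = 0.08
(x4 & ~x2) & x1 = max(0, a+b−1) on (0.08, 0.84) = 0.00
~x1 = 1 − 0.84 = 0.16
~x1 = 1 − 0.84 = 0.16
~x1 | x4 = min(1, a+b) on (0.16, 0.16) = 0.32
~x1 | (~x1 | x4) = min(1, a+b) on (0.16, 0.32) = 0.48
~(~x1 | (~x1 | x4)) = 1 − 0.48 = 0.52
((x4 & ~x2) & x1) | ~(~x1 | (~x1 | x4)) = min(1, a+b) on (0.00, 0.52) = 0.52

0.52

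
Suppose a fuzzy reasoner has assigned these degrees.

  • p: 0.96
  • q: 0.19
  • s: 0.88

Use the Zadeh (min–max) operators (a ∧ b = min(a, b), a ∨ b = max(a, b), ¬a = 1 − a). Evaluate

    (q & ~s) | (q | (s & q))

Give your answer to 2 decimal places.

~s = 1 − 0.88 = 0.12
q & ~s = min(a, b) on (0.19, 0.12) = 0.12
s & q = min(a, b) on (0.88, 0.19) = 0.19
q | (s & q) = max(a, b) on (0.19, 0.19) = 0.19
(q & ~s) | (q | (s & q)) = max(a, b) on (0.12, 0.19) = 0.19

0.19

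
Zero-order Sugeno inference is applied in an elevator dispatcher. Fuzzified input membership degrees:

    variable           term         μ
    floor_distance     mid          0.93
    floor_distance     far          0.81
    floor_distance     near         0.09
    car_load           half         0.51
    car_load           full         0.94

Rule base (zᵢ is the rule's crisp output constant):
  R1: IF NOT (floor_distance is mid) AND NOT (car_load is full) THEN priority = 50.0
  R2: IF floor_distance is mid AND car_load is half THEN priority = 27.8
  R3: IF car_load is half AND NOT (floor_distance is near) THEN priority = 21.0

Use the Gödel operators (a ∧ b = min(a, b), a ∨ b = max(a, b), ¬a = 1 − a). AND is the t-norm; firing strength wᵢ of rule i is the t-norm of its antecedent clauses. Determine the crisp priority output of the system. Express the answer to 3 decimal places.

R1 (z=50.0): ¬mid=1−0.93=0.07, ¬full=1−0.94=0.06; AND[min(a, b)] → w = 0.06
R2 (z=27.8): mid=0.93, half=0.51; AND[min(a, b)] → w = 0.51
R3 (z=21.0): half=0.51, ¬near=1−0.09=0.91; AND[min(a, b)] → w = 0.51
Weighted average = (0.06·50.0 + 0.51·27.8 + 0.51·21.0) / (0.06 + 0.51 + 0.51)
  = 27.8880 / 1.0800 = 25.822

25.822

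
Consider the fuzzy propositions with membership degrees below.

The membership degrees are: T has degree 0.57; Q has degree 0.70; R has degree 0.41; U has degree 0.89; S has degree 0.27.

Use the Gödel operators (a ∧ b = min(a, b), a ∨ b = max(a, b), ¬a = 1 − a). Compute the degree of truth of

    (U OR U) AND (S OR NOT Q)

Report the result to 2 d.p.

0.30

U OR U = max(a, b) on (0.89, 0.89) = 0.89
NOT Q = 1 − 0.70 = 0.30
S OR NOT Q = max(a, b) on (0.27, 0.30) = 0.30
(U OR U) AND (S OR NOT Q) = min(a, b) on (0.89, 0.30) = 0.30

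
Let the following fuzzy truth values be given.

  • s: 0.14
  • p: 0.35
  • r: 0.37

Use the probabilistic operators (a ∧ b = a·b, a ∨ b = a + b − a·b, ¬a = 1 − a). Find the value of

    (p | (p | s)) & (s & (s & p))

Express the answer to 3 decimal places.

p | s = a + b − a·b on (0.3500, 0.1400) = 0.4410
p | (p | s) = a + b − a·b on (0.3500, 0.4410) = 0.6366
s & p = a·b on (0.1400, 0.3500) = 0.0490
s & (s & p) = a·b on (0.1400, 0.0490) = 0.0069
(p | (p | s)) & (s & (s & p)) = a·b on (0.6366, 0.0069) = 0.0044

0.004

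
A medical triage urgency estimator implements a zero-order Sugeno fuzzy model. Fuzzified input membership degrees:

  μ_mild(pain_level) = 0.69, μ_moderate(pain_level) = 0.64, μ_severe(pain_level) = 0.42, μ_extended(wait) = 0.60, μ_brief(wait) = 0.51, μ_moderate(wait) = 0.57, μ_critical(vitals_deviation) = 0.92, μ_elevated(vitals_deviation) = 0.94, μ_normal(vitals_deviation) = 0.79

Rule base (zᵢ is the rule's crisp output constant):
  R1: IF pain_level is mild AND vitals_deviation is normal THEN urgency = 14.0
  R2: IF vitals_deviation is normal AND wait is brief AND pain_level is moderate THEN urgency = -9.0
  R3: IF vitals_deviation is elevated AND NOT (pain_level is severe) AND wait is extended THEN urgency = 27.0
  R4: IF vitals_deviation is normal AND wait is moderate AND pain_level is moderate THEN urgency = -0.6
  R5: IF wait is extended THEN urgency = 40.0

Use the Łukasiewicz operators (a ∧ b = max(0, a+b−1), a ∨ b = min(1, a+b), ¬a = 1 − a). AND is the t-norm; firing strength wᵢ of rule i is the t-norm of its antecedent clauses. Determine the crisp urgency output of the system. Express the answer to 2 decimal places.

28.30

R1 (z=14.0): mild=0.69, normal=0.79; AND[max(0, a+b−1)] → w = 0.48
R2 (z=-9.0): normal=0.79, brief=0.51, moderate=0.64; AND[max(0, a+b−1)] → w = 0.00
R3 (z=27.0): elevated=0.94, ¬severe=1−0.42=0.58, extended=0.60; AND[max(0, a+b−1)] → w = 0.12
R4 (z=-0.6): normal=0.79, moderate=0.57, moderate=0.64; AND[max(0, a+b−1)] → w = 0.00
R5 (z=40.0): extended=0.60 → w = 0.60
Weighted average = (0.48·14.0 + 0.00·-9.0 + 0.12·27.0 + 0.00·-0.6 + 0.60·40.0) / (0.48 + 0.00 + 0.12 + 0.00 + 0.60)
  = 33.9600 / 1.2000 = 28.30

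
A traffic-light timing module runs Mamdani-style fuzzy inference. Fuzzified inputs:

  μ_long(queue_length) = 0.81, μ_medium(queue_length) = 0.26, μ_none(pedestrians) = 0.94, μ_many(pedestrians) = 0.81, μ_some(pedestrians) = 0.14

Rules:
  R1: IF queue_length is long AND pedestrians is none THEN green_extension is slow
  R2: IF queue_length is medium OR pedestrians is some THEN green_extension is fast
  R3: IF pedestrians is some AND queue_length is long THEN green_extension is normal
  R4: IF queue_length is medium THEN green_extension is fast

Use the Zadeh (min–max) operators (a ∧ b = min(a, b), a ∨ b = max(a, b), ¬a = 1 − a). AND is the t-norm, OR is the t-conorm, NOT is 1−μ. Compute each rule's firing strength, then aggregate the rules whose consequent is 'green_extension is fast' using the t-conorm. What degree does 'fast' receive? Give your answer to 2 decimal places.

R1: long=0.81, none=0.94; AND[min(a, b)] → w = 0.81
R2: medium=0.26, some=0.14; OR[max(a, b)] → w = 0.26
R3: some=0.14, long=0.81; AND[min(a, b)] → w = 0.14
R4: medium=0.26 → w = 0.26
Rules with consequent 'fast': {R2, R4} → strengths 0.26, 0.26
Aggregate via t-conorm [max(a, b)]: 0.26

0.26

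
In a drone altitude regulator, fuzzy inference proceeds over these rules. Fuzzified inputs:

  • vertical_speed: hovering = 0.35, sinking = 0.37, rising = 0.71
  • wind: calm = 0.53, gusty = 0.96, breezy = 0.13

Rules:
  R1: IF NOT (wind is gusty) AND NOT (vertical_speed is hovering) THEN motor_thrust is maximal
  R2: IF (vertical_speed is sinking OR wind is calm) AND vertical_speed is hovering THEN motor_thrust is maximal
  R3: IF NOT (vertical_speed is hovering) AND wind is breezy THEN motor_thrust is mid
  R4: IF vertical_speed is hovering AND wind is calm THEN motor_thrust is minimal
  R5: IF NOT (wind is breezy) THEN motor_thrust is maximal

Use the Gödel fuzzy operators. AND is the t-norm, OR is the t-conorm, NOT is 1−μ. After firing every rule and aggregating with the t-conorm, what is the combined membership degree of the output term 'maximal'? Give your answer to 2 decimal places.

0.87

R1: ¬gusty=1−0.96=0.04, ¬hovering=1−0.35=0.65; AND[min(a, b)] → w = 0.04
R2: (sinking=0.37 OR calm=0.53) = 0.53; AND[min(a, b)] with hovering=0.35 → w = 0.35
R3: ¬hovering=1−0.35=0.65, breezy=0.13; AND[min(a, b)] → w = 0.13
R4: hovering=0.35, calm=0.53; AND[min(a, b)] → w = 0.35
R5: ¬breezy=1−0.13=0.87 → w = 0.87
Rules with consequent 'maximal': {R1, R2, R5} → strengths 0.04, 0.35, 0.87
Aggregate via t-conorm [max(a, b)]: 0.87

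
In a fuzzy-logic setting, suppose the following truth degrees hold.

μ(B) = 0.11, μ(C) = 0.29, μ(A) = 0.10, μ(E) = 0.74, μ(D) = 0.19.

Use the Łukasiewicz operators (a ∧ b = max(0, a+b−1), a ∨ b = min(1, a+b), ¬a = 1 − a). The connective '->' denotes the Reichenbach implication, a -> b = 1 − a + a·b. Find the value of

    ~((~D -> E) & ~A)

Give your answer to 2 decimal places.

~D = 1 − 0.19 = 0.81
~D -> E  [Reichenbach: 1 − a + a·b] with a=0.81, b=0.74 → 0.79
~A = 1 − 0.10 = 0.90
(~D -> E) & ~A = max(0, a+b−1) on (0.79, 0.90) = 0.69
~((~D -> E) & ~A) = 1 − 0.69 = 0.31

0.31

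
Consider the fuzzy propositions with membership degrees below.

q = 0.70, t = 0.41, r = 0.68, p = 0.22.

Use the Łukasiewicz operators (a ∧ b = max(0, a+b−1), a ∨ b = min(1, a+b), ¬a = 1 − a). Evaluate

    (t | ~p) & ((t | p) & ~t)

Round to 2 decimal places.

~p = 1 − 0.22 = 0.78
t | ~p = min(1, a+b) on (0.41, 0.78) = 1.00
t | p = min(1, a+b) on (0.41, 0.22) = 0.63
~t = 1 − 0.41 = 0.59
(t | p) & ~t = max(0, a+b−1) on (0.63, 0.59) = 0.22
(t | ~p) & ((t | p) & ~t) = max(0, a+b−1) on (1.00, 0.22) = 0.22

0.22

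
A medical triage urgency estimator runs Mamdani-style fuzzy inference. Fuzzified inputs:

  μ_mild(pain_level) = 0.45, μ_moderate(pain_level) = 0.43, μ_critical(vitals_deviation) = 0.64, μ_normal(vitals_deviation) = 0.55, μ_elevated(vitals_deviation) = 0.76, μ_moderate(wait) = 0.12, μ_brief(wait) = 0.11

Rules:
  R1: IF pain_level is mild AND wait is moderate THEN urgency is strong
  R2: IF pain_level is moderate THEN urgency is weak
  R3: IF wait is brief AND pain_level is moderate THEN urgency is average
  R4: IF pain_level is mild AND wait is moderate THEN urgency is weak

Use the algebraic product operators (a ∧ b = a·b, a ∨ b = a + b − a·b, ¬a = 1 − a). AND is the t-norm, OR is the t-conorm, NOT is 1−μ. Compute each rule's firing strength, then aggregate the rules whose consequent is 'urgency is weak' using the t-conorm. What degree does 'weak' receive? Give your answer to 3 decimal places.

0.461

R1: mild=0.45, moderate=0.12; AND[a·b] → w = 0.0540
R2: moderate=0.43 → w = 0.4300
R3: brief=0.11, moderate=0.43; AND[a·b] → w = 0.0473
R4: mild=0.45, moderate=0.12; AND[a·b] → w = 0.0540
Rules with consequent 'weak': {R2, R4} → strengths 0.4300, 0.0540
Aggregate via t-conorm [a + b − a·b]: 0.4608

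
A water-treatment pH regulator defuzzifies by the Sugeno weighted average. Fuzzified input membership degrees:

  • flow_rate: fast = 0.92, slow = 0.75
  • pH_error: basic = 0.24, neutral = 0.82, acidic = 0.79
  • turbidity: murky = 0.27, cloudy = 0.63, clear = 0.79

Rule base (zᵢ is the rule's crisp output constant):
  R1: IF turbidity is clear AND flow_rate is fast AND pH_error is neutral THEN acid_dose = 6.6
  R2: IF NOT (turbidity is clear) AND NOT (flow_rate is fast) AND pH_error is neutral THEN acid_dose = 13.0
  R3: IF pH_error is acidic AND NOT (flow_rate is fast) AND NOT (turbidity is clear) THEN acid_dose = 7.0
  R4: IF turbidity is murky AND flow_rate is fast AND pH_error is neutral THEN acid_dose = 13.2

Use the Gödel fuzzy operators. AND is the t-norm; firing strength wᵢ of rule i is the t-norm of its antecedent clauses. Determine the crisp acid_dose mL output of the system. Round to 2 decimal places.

8.51

R1 (z=6.6): clear=0.79, fast=0.92, neutral=0.82; AND[min(a, b)] → w = 0.79
R2 (z=13.0): ¬clear=1−0.79=0.21, ¬fast=1−0.92=0.08, neutral=0.82; AND[min(a, b)] → w = 0.08
R3 (z=7.0): acidic=0.79, ¬fast=1−0.92=0.08, ¬clear=1−0.79=0.21; AND[min(a, b)] → w = 0.08
R4 (z=13.2): murky=0.27, fast=0.92, neutral=0.82; AND[min(a, b)] → w = 0.27
Weighted average = (0.79·6.6 + 0.08·13.0 + 0.08·7.0 + 0.27·13.2) / (0.79 + 0.08 + 0.08 + 0.27)
  = 10.3780 / 1.2200 = 8.51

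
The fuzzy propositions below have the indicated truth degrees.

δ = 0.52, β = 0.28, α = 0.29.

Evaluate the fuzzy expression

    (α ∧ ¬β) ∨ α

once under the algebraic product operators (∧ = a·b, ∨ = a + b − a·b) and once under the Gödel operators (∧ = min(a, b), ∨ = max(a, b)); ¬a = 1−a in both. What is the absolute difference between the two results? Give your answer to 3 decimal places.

0.148

Under algebraic product:
  ¬β = 1 − 0.2800 = 0.7200
  α ∧ ¬β = a·b on (0.2900, 0.7200) = 0.2088
  (α ∧ ¬β) ∨ α = a + b − a·b on (0.2088, 0.2900) = 0.4382
  → value = 0.4382
Under Gödel:
  ¬β = 1 − 0.28 = 0.72
  α ∧ ¬β = min(a, b) on (0.29, 0.72) = 0.29
  (α ∧ ¬β) ∨ α = max(a, b) on (0.29, 0.29) = 0.29
  → value = 0.2900
|0.4382 − 0.2900| = 0.148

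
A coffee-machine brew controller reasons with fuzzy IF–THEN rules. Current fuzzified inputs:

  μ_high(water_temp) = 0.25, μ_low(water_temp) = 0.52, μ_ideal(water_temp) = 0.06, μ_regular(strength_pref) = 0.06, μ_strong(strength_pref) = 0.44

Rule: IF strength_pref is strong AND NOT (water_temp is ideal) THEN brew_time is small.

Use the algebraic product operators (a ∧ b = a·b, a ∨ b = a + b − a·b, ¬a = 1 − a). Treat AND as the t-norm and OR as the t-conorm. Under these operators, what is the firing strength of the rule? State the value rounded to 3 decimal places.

0.414

firing strength: strong=0.44, ¬ideal=1−0.06=0.94; AND[a·b] → w = 0.4136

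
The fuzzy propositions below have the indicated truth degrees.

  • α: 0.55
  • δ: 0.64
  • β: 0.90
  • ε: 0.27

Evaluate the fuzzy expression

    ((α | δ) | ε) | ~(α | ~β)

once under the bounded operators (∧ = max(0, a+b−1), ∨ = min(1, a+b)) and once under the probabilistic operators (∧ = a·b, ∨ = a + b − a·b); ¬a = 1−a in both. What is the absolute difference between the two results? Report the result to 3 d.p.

0.070

Under bounded:
  α | δ = min(1, a+b) on (0.55, 0.64) = 1.00
  (α | δ) | ε = min(1, a+b) on (1.00, 0.27) = 1.00
  ~β = 1 − 0.90 = 0.10
  α | ~β = min(1, a+b) on (0.55, 0.10) = 0.65
  ~(α | ~β) = 1 − 0.65 = 0.35
  ((α | δ) | ε) | ~(α | ~β) = min(1, a+b) on (1.00, 0.35) = 1.00
  → value = 1.0000
Under probabilistic:
  α | δ = a + b − a·b on (0.5500, 0.6400) = 0.8380
  (α | δ) | ε = a + b − a·b on (0.8380, 0.2700) = 0.8817
  ~β = 1 − 0.9000 = 0.1000
  α | ~β = a + b − a·b on (0.5500, 0.1000) = 0.5950
  ~(α | ~β) = 1 − 0.5950 = 0.4050
  ((α | δ) | ε) | ~(α | ~β) = a + b − a·b on (0.8817, 0.4050) = 0.9296
  → value = 0.9296
|1.0000 − 0.9296| = 0.070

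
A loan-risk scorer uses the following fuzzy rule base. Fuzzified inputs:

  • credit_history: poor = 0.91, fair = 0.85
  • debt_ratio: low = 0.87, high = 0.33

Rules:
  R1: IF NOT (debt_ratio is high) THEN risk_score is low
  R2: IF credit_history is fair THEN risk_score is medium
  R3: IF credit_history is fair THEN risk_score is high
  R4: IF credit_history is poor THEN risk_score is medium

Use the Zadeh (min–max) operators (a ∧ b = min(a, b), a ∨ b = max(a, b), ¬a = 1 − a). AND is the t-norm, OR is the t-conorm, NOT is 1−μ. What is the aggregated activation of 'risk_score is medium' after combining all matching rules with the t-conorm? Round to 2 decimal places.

R1: ¬high=1−0.33=0.67 → w = 0.67
R2: fair=0.85 → w = 0.85
R3: fair=0.85 → w = 0.85
R4: poor=0.91 → w = 0.91
Rules with consequent 'medium': {R2, R4} → strengths 0.85, 0.91
Aggregate via t-conorm [max(a, b)]: 0.91

0.91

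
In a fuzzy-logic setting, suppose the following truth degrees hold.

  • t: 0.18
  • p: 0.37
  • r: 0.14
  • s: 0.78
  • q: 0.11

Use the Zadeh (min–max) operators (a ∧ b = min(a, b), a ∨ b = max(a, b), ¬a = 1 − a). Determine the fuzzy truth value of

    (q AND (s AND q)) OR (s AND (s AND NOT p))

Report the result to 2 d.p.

s AND q = min(a, b) on (0.78, 0.11) = 0.11
q AND (s AND q) = min(a, b) on (0.11, 0.11) = 0.11
NOT p = 1 − 0.37 = 0.63
s AND NOT p = min(a, b) on (0.78, 0.63) = 0.63
s AND (s AND NOT p) = min(a, b) on (0.78, 0.63) = 0.63
(q AND (s AND q)) OR (s AND (s AND NOT p)) = max(a, b) on (0.11, 0.63) = 0.63

0.63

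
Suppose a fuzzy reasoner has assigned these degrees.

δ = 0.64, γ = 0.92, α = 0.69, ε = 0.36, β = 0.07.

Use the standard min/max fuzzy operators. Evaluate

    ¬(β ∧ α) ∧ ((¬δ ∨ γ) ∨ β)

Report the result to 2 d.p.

β ∧ α = min(a, b) on (0.07, 0.69) = 0.07
¬(β ∧ α) = 1 − 0.07 = 0.93
¬δ = 1 − 0.64 = 0.36
¬δ ∨ γ = max(a, b) on (0.36, 0.92) = 0.92
(¬δ ∨ γ) ∨ β = max(a, b) on (0.92, 0.07) = 0.92
¬(β ∧ α) ∧ ((¬δ ∨ γ) ∨ β) = min(a, b) on (0.93, 0.92) = 0.92

0.92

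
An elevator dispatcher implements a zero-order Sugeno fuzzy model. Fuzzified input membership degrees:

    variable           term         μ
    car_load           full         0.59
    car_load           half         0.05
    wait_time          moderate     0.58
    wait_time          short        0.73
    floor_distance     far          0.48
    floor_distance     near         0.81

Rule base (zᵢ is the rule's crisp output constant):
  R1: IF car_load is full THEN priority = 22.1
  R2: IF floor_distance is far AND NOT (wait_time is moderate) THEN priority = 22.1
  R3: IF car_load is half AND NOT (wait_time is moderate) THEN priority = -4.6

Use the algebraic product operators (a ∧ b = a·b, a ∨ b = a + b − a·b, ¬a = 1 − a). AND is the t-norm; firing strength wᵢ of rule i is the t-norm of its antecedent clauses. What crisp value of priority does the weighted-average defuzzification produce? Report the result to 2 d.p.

21.41

R1 (z=22.1): full=0.59 → w = 0.5900
R2 (z=22.1): far=0.48, ¬moderate=1−0.58=0.42; AND[a·b] → w = 0.2016
R3 (z=-4.6): half=0.05, ¬moderate=1−0.58=0.42; AND[a·b] → w = 0.0210
Weighted average = (0.5900·22.1 + 0.2016·22.1 + 0.0210·-4.6) / (0.5900 + 0.2016 + 0.0210)
  = 17.3978 / 0.8126 = 21.41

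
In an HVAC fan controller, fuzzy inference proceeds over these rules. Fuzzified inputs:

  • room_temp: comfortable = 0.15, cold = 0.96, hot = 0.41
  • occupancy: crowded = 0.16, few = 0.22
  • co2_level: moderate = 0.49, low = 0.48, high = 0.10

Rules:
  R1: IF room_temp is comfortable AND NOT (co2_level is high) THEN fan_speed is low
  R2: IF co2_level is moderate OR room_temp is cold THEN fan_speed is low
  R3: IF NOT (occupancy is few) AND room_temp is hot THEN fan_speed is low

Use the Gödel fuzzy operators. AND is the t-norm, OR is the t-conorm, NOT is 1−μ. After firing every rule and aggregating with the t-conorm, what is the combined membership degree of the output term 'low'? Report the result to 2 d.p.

R1: comfortable=0.15, ¬high=1−0.10=0.90; AND[min(a, b)] → w = 0.15
R2: moderate=0.49, cold=0.96; OR[max(a, b)] → w = 0.96
R3: ¬few=1−0.22=0.78, hot=0.41; AND[min(a, b)] → w = 0.41
Rules with consequent 'low': {R1, R2, R3} → strengths 0.15, 0.96, 0.41
Aggregate via t-conorm [max(a, b)]: 0.96

0.96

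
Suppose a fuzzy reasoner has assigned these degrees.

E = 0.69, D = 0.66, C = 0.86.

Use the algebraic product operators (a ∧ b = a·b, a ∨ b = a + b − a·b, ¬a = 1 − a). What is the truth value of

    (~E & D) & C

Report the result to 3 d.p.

~E = 1 − 0.6900 = 0.3100
~E & D = a·b on (0.3100, 0.6600) = 0.2046
(~E & D) & C = a·b on (0.2046, 0.8600) = 0.1760

0.176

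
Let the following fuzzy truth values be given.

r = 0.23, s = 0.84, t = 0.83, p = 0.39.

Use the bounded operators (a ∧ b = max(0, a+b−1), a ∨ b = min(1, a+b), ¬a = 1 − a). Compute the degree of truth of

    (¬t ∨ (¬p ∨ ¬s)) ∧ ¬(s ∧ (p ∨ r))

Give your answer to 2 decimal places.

0.48

¬t = 1 − 0.83 = 0.17
¬p = 1 − 0.39 = 0.61
¬s = 1 − 0.84 = 0.16
¬p ∨ ¬s = min(1, a+b) on (0.61, 0.16) = 0.77
¬t ∨ (¬p ∨ ¬s) = min(1, a+b) on (0.17, 0.77) = 0.94
p ∨ r = min(1, a+b) on (0.39, 0.23) = 0.62
s ∧ (p ∨ r) = max(0, a+b−1) on (0.84, 0.62) = 0.46
¬(s ∧ (p ∨ r)) = 1 − 0.46 = 0.54
(¬t ∨ (¬p ∨ ¬s)) ∧ ¬(s ∧ (p ∨ r)) = max(0, a+b−1) on (0.94, 0.54) = 0.48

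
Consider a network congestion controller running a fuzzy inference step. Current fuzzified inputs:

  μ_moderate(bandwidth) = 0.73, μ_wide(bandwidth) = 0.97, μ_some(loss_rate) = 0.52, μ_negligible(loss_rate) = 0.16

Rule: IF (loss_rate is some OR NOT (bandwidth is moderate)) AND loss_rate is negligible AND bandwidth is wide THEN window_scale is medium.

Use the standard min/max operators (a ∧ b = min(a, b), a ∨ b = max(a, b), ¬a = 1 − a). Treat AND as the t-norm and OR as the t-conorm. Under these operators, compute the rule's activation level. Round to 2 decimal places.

0.16

firing strength: (some=0.52 OR ¬moderate=1−0.73=0.27) = 0.52; AND[min(a, b)] with negligible=0.16, wide=0.97 → w = 0.16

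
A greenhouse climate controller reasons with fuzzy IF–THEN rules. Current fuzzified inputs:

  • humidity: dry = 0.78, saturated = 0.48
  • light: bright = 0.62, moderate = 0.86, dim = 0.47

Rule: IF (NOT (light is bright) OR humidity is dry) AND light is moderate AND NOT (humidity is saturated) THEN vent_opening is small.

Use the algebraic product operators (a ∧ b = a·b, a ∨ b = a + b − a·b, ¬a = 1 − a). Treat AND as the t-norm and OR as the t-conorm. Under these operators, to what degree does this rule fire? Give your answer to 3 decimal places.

0.386

firing strength: (¬bright=1−0.62=0.38 OR dry=0.78) = 0.8636; AND[a·b] with moderate=0.86, ¬saturated=1−0.48=0.52 → w = 0.3862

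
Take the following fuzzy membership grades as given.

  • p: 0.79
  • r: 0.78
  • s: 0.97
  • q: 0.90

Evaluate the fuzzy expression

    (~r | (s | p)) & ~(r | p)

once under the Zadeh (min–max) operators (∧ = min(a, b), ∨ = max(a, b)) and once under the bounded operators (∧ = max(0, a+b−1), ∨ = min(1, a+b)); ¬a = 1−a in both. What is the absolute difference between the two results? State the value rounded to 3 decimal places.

0.210

Under Zadeh (min–max):
  ~r = 1 − 0.78 = 0.22
  s | p = max(a, b) on (0.97, 0.79) = 0.97
  ~r | (s | p) = max(a, b) on (0.22, 0.97) = 0.97
  r | p = max(a, b) on (0.78, 0.79) = 0.79
  ~(r | p) = 1 − 0.79 = 0.21
  (~r | (s | p)) & ~(r | p) = min(a, b) on (0.97, 0.21) = 0.21
  → value = 0.2100
Under bounded:
  ~r = 1 − 0.78 = 0.22
  s | p = min(1, a+b) on (0.97, 0.79) = 1.00
  ~r | (s | p) = min(1, a+b) on (0.22, 1.00) = 1.00
  r | p = min(1, a+b) on (0.78, 0.79) = 1.00
  ~(r | p) = 1 − 1.00 = 0.00
  (~r | (s | p)) & ~(r | p) = max(0, a+b−1) on (1.00, 0.00) = 0.00
  → value = 0.0000
|0.2100 − 0.0000| = 0.210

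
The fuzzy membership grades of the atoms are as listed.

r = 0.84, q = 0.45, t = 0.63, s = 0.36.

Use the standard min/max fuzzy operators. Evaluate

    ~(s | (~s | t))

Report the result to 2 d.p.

~s = 1 − 0.36 = 0.64
~s | t = max(a, b) on (0.64, 0.63) = 0.64
s | (~s | t) = max(a, b) on (0.36, 0.64) = 0.64
~(s | (~s | t)) = 1 − 0.64 = 0.36

0.36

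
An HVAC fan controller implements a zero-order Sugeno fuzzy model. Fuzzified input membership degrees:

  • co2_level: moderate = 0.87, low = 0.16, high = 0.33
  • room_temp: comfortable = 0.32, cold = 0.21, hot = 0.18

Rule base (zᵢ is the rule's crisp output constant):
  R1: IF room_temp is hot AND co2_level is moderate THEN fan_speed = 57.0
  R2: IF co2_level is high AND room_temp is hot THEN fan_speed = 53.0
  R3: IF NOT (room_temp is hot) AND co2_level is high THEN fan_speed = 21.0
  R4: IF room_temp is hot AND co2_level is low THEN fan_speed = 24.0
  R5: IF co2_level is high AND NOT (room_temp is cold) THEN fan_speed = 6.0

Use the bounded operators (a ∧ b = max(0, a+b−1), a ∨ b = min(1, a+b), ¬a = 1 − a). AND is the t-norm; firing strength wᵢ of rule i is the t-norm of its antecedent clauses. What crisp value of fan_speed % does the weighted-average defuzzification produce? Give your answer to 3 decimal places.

R1 (z=57.0): hot=0.18, moderate=0.87; AND[max(0, a+b−1)] → w = 0.05
R2 (z=53.0): high=0.33, hot=0.18; AND[max(0, a+b−1)] → w = 0.00
R3 (z=21.0): ¬hot=1−0.18=0.82, high=0.33; AND[max(0, a+b−1)] → w = 0.15
R4 (z=24.0): hot=0.18, low=0.16; AND[max(0, a+b−1)] → w = 0.00
R5 (z=6.0): high=0.33, ¬cold=1−0.21=0.79; AND[max(0, a+b−1)] → w = 0.12
Weighted average = (0.05·57.0 + 0.00·53.0 + 0.15·21.0 + 0.00·24.0 + 0.12·6.0) / (0.05 + 0.00 + 0.15 + 0.00 + 0.12)
  = 6.7200 / 0.3200 = 21.000

21.000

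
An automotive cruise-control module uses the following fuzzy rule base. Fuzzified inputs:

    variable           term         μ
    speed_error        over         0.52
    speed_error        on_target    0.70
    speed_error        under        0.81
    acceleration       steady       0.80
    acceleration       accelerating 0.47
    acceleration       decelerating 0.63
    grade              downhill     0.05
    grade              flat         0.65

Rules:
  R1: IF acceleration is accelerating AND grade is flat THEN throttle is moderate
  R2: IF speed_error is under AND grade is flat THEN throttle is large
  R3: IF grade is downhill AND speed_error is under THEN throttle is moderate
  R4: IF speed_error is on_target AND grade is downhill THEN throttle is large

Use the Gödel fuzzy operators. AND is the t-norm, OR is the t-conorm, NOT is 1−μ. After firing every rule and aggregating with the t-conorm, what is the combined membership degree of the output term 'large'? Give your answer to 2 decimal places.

R1: accelerating=0.47, flat=0.65; AND[min(a, b)] → w = 0.47
R2: under=0.81, flat=0.65; AND[min(a, b)] → w = 0.65
R3: downhill=0.05, under=0.81; AND[min(a, b)] → w = 0.05
R4: on_target=0.70, downhill=0.05; AND[min(a, b)] → w = 0.05
Rules with consequent 'large': {R2, R4} → strengths 0.65, 0.05
Aggregate via t-conorm [max(a, b)]: 0.65

0.65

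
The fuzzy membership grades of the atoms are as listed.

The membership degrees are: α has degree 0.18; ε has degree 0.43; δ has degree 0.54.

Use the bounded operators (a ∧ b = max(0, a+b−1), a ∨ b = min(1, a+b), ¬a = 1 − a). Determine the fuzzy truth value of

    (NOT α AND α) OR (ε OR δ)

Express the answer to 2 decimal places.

NOT α = 1 − 0.18 = 0.82
NOT α AND α = max(0, a+b−1) on (0.82, 0.18) = 0.00
ε OR δ = min(1, a+b) on (0.43, 0.54) = 0.97
(NOT α AND α) OR (ε OR δ) = min(1, a+b) on (0.00, 0.97) = 0.97

0.97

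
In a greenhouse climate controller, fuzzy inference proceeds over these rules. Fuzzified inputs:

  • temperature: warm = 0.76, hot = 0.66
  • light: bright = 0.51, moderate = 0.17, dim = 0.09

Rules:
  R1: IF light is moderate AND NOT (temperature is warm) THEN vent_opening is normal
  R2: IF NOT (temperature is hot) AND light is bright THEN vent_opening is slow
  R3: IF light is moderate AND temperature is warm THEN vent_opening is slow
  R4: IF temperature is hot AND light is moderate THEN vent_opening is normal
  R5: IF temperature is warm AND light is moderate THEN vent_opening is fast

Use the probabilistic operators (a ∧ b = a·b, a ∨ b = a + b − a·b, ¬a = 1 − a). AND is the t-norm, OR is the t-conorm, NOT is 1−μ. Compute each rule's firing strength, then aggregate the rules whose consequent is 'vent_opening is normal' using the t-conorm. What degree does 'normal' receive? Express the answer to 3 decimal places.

0.148

R1: moderate=0.17, ¬warm=1−0.76=0.24; AND[a·b] → w = 0.0408
R2: ¬hot=1−0.66=0.34, bright=0.51; AND[a·b] → w = 0.1734
R3: moderate=0.17, warm=0.76; AND[a·b] → w = 0.1292
R4: hot=0.66, moderate=0.17; AND[a·b] → w = 0.1122
R5: warm=0.76, moderate=0.17; AND[a·b] → w = 0.1292
Rules with consequent 'normal': {R1, R4} → strengths 0.0408, 0.1122
Aggregate via t-conorm [a + b − a·b]: 0.1484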